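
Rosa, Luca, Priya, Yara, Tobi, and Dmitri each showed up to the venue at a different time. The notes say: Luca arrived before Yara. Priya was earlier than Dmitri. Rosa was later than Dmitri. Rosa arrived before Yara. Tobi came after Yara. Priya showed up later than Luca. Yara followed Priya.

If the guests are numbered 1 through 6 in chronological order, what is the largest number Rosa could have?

4

Rosa must come before Tobi and Yara — 2 guests forced after them.
Everything else can be placed before Rosa in some valid order, so Rosa can sit as late as position 6 − 2 = 4.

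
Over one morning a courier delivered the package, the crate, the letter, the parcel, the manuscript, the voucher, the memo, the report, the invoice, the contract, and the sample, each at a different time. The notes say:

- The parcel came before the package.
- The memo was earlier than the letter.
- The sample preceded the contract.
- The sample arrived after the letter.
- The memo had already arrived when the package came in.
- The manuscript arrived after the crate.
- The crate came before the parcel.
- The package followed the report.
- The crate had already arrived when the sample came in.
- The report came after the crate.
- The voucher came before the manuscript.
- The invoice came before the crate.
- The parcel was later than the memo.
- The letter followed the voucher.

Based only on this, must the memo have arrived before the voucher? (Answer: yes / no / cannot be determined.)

cannot be determined

No chain of stated constraints runs from the memo to the voucher, and none runs from the voucher to the memo either.
So the relative order of the memo and the voucher is not fixed by the given facts.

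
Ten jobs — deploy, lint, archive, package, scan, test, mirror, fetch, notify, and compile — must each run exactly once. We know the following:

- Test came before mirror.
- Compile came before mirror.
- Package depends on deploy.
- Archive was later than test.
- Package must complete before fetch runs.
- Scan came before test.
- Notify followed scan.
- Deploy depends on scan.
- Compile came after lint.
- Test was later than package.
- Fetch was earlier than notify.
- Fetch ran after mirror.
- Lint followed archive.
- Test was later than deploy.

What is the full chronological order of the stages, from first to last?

scan, deploy, package, test, archive, lint, compile, mirror, fetch, notify

The constraints fix every adjacent pair, so only one ordering works:
scan → deploy → package → test → archive → lint → compile → mirror → fetch → notify.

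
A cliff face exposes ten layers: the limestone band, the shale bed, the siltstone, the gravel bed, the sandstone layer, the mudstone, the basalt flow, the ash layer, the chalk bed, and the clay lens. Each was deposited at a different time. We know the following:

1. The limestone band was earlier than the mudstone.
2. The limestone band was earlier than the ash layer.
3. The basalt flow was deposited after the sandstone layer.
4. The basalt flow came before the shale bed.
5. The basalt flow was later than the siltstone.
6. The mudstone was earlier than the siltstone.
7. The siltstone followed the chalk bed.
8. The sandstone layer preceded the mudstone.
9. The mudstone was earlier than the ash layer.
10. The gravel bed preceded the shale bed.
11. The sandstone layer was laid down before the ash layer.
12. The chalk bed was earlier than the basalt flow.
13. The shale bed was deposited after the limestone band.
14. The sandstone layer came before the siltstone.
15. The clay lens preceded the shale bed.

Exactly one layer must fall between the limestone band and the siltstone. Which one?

Tracing the constraints gives the limestone band → the mudstone → the siltstone, so the mudstone sits after the limestone band and before the siltstone.
No other layer is forced both after the limestone band and before the siltstone.

the mudstone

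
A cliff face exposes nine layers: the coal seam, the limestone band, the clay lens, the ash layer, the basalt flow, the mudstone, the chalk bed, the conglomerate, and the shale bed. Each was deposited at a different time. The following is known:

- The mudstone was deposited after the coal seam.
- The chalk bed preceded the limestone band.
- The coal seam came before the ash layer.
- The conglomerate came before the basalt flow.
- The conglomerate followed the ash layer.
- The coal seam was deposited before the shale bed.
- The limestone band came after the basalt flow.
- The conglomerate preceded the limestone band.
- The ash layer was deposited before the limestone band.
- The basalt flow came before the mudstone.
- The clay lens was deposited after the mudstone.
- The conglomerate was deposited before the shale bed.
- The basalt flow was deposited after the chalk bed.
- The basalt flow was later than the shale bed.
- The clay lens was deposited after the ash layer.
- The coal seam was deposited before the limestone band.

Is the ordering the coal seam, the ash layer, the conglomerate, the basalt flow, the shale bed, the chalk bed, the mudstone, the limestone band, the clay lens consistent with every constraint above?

no

The constraints require the chalk bed before the basalt flow, but in the proposed sequence the basalt flow appears ahead of the chalk bed. That one violation is enough.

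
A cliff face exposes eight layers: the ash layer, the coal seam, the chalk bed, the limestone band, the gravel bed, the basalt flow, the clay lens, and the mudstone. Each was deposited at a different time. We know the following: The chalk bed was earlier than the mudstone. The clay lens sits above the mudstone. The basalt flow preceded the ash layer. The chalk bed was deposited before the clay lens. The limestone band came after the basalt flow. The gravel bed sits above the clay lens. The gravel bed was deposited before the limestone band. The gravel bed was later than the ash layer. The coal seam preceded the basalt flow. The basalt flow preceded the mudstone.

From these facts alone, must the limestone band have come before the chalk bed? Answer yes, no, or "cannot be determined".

Tracing the constraints gives the chalk bed → the clay lens → the gravel bed → the limestone band, so the chalk bed must come before the limestone band.
That means the limestone band cannot be before the chalk bed.

no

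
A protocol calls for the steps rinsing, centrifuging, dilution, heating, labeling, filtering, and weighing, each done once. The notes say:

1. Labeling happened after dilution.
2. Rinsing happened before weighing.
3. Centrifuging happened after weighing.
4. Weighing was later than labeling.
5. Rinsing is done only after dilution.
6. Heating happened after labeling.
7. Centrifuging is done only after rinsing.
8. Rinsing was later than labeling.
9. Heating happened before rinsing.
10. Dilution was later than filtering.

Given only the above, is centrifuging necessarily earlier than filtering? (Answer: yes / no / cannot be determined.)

no

Tracing the constraints gives filtering → dilution → rinsing → centrifuging, so filtering must come before centrifuging.
That means centrifuging cannot be before filtering.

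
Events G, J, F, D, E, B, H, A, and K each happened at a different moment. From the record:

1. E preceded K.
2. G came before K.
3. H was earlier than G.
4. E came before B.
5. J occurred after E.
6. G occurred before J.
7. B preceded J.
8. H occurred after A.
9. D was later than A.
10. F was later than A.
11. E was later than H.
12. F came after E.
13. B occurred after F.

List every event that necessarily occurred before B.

A, E, F, H

Directly stated before B: E and F.
A reaches B via A → F → B.
H reaches B via H → E → B.
No chain forces D (or any of the others) ahead of B.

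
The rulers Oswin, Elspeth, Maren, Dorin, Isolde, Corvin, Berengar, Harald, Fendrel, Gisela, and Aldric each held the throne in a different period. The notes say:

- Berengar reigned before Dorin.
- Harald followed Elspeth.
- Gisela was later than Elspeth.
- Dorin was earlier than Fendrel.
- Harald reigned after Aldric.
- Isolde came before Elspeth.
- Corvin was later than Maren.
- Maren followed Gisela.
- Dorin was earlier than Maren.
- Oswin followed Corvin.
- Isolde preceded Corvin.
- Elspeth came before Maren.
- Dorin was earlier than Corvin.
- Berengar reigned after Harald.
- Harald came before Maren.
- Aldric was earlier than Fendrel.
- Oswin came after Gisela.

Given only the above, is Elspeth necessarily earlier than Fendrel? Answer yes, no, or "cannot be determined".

yes

Chain the constraints: Elspeth → Harald → Berengar → Dorin → Fendrel. Each link is directly stated, so Elspeth comes before Fendrel.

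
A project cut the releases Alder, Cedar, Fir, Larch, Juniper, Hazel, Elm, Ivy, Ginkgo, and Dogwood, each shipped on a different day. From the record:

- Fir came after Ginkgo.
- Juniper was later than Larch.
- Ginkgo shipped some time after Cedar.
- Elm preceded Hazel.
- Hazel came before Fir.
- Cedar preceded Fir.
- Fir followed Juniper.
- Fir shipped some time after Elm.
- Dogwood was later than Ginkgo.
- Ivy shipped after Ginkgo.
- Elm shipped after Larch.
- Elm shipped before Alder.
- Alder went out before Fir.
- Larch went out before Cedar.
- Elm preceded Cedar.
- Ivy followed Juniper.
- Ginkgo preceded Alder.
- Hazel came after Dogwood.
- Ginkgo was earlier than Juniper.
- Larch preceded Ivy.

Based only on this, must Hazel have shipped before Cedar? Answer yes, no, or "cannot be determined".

Tracing the constraints gives Cedar → Ginkgo → Dogwood → Hazel, so Cedar must come before Hazel.
That means Hazel cannot be before Cedar.

no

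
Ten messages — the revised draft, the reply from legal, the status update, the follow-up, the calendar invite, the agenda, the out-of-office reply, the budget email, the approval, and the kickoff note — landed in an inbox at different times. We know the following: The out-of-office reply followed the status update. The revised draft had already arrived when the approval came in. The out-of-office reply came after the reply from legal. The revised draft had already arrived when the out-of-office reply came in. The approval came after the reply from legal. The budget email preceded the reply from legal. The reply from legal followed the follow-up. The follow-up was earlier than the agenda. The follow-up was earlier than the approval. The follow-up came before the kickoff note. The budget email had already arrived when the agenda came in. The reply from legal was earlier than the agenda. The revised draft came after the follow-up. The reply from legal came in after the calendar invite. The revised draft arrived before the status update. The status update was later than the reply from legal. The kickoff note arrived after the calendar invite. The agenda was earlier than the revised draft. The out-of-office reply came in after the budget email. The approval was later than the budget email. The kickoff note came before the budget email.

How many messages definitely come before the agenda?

Directly stated before the agenda: the budget email, the follow-up, and the reply from legal.
The calendar invite reaches the agenda via the calendar invite → the reply from legal → the agenda.
The kickoff note reaches the agenda via the kickoff note → the budget email → the agenda.
No chain forces the status update (or any of the others) ahead of the agenda.
That's the budget email, the calendar invite, the follow-up, the kickoff note, and the reply from legal — 5 in all.

5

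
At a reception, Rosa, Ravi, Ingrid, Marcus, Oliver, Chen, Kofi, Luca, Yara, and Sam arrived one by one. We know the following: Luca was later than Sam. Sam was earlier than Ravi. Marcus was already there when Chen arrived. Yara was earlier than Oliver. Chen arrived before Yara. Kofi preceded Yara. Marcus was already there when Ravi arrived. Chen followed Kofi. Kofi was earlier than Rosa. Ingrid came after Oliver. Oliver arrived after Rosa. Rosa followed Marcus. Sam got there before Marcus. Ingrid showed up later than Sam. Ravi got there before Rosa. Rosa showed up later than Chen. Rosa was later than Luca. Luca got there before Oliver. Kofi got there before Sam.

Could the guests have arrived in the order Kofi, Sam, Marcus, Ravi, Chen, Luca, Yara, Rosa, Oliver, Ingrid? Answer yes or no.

yes

Check each stated constraint against the proposed order — e.g. Kofi is ahead of Rosa; Sam is ahead of Ingrid. Every pair is in the required order; nothing is violated.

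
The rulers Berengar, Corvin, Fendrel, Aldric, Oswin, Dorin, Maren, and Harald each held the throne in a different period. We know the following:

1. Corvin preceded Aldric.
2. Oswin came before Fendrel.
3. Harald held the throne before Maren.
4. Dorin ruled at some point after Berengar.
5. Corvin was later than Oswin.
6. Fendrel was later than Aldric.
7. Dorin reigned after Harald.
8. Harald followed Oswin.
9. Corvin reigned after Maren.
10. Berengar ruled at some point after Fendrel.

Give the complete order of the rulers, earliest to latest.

The constraints fix every adjacent pair, so only one ordering works:
Oswin → Harald → Maren → Corvin → Aldric → Fendrel → Berengar → Dorin.

Oswin, Harald, Maren, Corvin, Aldric, Fendrel, Berengar, Dorin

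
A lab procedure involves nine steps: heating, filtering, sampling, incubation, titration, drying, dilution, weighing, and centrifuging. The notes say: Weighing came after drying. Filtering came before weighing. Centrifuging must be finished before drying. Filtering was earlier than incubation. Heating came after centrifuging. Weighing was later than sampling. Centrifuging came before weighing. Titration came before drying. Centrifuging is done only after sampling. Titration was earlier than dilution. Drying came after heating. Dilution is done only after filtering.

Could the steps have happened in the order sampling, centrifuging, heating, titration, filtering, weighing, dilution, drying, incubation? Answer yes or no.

The constraints require drying before weighing, but in the proposed sequence weighing appears ahead of drying. That one violation is enough.

no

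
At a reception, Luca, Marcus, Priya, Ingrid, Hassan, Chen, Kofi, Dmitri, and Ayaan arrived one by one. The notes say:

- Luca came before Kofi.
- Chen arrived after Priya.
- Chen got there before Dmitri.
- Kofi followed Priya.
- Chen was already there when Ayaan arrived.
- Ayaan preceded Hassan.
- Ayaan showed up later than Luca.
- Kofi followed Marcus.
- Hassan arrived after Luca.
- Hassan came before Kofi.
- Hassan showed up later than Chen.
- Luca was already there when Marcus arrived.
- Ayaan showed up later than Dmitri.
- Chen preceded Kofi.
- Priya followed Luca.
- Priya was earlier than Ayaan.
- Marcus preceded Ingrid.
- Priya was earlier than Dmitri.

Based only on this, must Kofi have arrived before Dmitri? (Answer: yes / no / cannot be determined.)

no

Tracing the constraints gives Dmitri → Ayaan → Hassan → Kofi, so Dmitri must come before Kofi.
That means Kofi cannot be before Dmitri.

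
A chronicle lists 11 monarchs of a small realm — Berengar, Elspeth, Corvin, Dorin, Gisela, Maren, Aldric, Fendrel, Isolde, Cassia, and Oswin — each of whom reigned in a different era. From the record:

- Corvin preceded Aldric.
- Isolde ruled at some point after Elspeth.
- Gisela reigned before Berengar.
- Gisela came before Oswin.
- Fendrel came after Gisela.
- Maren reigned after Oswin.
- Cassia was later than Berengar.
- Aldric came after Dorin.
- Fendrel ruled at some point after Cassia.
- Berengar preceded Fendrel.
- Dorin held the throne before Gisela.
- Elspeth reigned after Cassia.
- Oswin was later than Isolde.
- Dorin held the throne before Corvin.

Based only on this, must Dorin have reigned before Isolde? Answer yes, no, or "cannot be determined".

Chain the constraints: Dorin → Gisela → Berengar → Cassia → Elspeth → Isolde. Each link is directly stated, so Dorin comes before Isolde.

yes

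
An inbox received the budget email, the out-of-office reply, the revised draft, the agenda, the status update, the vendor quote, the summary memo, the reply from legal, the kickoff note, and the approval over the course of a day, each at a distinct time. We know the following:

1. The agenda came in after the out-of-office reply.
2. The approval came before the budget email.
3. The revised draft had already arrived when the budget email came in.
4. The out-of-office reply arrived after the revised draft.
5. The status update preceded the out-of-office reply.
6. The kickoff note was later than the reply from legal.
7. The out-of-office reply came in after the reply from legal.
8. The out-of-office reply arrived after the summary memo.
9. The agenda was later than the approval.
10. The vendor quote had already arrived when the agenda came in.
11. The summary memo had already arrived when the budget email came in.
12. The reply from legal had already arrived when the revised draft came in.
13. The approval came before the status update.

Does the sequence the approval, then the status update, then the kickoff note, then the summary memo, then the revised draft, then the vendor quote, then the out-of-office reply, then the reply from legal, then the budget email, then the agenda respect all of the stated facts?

no

The constraints require the reply from legal before the revised draft, but in the proposed sequence the revised draft appears ahead of the reply from legal. That one violation is enough.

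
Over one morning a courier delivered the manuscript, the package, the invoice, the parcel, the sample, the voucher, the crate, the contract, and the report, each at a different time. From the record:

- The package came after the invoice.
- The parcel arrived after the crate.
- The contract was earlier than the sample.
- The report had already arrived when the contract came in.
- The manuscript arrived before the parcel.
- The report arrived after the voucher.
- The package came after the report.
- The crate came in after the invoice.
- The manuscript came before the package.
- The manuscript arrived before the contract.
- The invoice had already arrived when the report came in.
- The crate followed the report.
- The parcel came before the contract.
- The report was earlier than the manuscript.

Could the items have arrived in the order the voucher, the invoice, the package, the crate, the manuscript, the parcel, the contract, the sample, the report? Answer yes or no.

The constraints require the report before the manuscript, but in the proposed sequence the manuscript appears ahead of the report. That one violation is enough.

no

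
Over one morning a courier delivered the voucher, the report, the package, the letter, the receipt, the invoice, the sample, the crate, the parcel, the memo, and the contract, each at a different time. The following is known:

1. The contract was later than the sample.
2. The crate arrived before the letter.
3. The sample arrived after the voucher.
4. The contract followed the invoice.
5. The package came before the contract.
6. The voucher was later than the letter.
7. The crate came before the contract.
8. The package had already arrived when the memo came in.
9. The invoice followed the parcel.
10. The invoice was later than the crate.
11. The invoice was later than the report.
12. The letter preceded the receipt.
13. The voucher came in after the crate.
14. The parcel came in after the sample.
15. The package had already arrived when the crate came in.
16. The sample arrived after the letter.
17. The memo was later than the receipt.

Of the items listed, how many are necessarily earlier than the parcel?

Directly stated before the parcel: the sample.
The crate reaches the parcel via the crate → the letter → the sample → the parcel.
The letter reaches the parcel via the letter → the sample → the parcel.
The package reaches the parcel via the package → the crate → the letter → the sample → the parcel.
Likewise the voucher reaches the parcel by chaining the stated constraints.
That's the crate, the letter, the package, the sample, and the voucher — 5 in all.

5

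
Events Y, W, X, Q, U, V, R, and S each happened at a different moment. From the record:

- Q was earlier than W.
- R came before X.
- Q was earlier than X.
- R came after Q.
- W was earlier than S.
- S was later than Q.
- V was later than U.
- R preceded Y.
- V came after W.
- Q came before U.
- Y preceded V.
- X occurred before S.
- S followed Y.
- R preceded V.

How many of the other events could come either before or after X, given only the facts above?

Forced before X: Q and R; forced after X: S.
That leaves U, V, W, and Y with no forced order relative to X — 4.

4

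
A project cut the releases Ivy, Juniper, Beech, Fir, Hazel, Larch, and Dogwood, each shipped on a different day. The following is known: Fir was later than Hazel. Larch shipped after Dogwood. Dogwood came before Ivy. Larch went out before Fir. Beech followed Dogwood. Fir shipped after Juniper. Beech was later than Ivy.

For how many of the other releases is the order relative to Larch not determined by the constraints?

Forced before Larch: Dogwood; forced after Larch: Fir.
That leaves Beech, Hazel, Ivy, and Juniper with no forced order relative to Larch — 4.

4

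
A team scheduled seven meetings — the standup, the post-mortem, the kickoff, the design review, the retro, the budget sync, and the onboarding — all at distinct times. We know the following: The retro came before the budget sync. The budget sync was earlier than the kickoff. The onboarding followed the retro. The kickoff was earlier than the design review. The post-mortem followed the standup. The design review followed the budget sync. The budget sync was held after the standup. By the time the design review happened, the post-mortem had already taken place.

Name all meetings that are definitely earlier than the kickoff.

Directly stated before the kickoff: the budget sync.
The retro reaches the kickoff via the retro → the budget sync → the kickoff.
The standup reaches the kickoff via the standup → the budget sync → the kickoff.
No chain forces the post-mortem (or any of the others) ahead of the kickoff.

the budget sync, the retro, the standup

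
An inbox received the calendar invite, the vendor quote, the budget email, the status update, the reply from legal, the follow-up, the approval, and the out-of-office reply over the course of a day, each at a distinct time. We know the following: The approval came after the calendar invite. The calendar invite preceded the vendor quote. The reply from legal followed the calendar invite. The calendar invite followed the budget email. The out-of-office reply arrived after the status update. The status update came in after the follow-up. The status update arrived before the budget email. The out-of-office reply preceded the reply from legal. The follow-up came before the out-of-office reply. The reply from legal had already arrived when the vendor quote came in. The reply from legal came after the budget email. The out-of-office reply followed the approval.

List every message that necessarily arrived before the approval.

Directly stated before the approval: the calendar invite.
The budget email reaches the approval via the budget email → the calendar invite → the approval.
The follow-up reaches the approval via the follow-up → the status update → the budget email → the calendar invite → the approval.
The status update reaches the approval via the status update → the budget email → the calendar invite → the approval.
No chain forces the reply from legal (or any of the others) ahead of the approval.

the budget email, the calendar invite, the follow-up, the status update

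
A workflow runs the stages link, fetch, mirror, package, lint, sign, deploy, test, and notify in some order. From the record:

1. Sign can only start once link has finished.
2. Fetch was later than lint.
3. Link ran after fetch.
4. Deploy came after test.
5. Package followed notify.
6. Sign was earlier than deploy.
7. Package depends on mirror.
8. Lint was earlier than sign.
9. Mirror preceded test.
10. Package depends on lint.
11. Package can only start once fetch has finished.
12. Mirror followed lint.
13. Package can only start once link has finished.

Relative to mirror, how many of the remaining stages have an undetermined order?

4

Forced before mirror: lint; forced after mirror: deploy, package, and test.
That leaves fetch, link, notify, and sign with no forced order relative to mirror — 4.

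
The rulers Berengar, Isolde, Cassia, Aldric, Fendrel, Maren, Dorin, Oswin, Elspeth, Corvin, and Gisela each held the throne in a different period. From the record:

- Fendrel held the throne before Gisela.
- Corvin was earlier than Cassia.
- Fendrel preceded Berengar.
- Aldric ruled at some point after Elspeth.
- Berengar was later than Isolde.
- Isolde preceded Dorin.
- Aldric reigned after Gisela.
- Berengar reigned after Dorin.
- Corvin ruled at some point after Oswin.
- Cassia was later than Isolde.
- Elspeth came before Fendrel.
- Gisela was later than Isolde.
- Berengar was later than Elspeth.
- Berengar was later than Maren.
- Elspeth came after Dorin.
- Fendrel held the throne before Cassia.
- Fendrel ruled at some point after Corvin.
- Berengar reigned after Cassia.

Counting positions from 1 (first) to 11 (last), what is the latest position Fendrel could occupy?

Fendrel must come before Aldric, Berengar, Cassia, and Gisela — 4 rulers forced after them.
Everything else can be placed before Fendrel in some valid order, so Fendrel can sit as late as position 11 − 4 = 7.

7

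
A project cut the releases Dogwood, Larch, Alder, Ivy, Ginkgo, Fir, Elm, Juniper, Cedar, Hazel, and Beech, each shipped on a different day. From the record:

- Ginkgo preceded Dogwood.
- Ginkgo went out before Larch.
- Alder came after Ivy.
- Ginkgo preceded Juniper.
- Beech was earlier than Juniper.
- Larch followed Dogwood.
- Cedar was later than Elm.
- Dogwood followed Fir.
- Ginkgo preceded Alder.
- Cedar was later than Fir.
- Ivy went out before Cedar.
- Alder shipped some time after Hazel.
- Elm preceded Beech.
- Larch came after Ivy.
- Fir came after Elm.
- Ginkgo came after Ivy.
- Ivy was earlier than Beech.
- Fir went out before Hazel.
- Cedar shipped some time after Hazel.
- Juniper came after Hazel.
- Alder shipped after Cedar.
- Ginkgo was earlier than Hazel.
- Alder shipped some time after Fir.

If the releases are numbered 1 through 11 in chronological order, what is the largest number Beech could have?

Beech must come before Juniper — 1 release forced after it.
Everything else can be placed before Beech in some valid order, so Beech can sit as late as position 11 − 1 = 10.

10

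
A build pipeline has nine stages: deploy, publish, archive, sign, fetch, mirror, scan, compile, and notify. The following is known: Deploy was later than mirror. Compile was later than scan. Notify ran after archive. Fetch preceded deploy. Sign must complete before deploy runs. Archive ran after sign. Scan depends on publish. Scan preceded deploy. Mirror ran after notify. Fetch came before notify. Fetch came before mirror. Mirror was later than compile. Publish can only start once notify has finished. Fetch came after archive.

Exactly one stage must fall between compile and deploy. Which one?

mirror

Tracing the constraints gives compile → mirror → deploy, so mirror sits after compile and before deploy.
No other stage is forced both after compile and before deploy.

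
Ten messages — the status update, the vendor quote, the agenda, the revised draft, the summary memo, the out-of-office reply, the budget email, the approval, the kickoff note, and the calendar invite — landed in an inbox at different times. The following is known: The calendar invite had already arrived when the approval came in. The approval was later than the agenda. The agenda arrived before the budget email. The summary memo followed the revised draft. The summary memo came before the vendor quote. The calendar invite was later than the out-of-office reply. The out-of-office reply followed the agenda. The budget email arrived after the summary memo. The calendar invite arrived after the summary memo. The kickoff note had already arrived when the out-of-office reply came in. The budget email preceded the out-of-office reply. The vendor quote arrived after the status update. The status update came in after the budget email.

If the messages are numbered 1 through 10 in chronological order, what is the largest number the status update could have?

9

The status update must come before the vendor quote — 1 message forced after it.
Everything else can be placed before the status update in some valid order, so the status update can sit as late as position 10 − 1 = 9.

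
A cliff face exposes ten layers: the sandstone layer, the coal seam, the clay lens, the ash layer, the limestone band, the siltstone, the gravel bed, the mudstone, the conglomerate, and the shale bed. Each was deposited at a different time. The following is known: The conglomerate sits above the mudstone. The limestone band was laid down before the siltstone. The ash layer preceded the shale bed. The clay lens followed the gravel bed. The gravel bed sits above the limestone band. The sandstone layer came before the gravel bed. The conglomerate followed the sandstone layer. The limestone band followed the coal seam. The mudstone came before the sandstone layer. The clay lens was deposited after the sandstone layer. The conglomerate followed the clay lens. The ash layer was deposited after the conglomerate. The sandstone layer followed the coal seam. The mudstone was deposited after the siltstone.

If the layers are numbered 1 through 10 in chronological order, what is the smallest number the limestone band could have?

2

The coal seam must come before the limestone band — 1 forced predecessor.
Nothing else is forced ahead of the limestone band, so its earliest slot is position 1 + 1 = 2.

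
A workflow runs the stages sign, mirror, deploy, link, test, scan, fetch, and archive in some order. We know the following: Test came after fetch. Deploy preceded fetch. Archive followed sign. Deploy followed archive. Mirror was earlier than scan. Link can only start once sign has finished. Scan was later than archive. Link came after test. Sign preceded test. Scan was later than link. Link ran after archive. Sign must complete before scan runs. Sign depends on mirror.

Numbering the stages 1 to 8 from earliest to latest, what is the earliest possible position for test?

Archive, deploy, fetch, mirror, and sign must all come before test — 5 forced predecessors.
Nothing else is forced ahead of test, so its earliest slot is position 5 + 1 = 6.

6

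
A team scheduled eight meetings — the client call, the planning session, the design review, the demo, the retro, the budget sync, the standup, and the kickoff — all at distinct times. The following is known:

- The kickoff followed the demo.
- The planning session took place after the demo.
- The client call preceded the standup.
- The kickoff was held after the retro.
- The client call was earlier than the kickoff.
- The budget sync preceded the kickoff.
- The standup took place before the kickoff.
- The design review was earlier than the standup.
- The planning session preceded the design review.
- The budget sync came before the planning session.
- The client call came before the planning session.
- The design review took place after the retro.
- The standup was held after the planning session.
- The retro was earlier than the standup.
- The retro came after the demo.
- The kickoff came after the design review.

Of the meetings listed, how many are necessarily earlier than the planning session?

Directly stated before the planning session: the budget sync, the client call, and the demo.
No chain forces the kickoff (or any of the others) ahead of the planning session.
That's the budget sync, the client call, and the demo — 3 in all.

3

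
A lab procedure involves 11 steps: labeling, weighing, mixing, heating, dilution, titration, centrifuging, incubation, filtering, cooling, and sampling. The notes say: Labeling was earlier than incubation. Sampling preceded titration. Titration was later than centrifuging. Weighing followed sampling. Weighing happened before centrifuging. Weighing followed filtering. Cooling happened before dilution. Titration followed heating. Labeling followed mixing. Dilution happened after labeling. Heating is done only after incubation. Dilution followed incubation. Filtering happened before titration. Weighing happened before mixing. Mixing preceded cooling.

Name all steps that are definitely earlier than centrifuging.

Directly stated before centrifuging: weighing.
Filtering reaches centrifuging via filtering → weighing → centrifuging.
Sampling reaches centrifuging via sampling → weighing → centrifuging.

filtering, sampling, weighing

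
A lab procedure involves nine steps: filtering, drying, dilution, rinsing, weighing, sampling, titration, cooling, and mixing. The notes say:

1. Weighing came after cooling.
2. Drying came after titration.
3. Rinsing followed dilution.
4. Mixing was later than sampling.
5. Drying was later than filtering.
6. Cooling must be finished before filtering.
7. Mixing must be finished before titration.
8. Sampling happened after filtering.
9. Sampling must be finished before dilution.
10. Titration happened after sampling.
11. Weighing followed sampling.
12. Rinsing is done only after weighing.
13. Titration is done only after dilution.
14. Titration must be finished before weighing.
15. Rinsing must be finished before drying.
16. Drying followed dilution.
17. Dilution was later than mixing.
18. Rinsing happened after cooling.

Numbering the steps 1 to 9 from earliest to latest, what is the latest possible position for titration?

Titration must come before drying, rinsing, and weighing — 3 steps forced after it.
Everything else can be placed before titration in some valid order, so titration can sit as late as position 9 − 3 = 6.

6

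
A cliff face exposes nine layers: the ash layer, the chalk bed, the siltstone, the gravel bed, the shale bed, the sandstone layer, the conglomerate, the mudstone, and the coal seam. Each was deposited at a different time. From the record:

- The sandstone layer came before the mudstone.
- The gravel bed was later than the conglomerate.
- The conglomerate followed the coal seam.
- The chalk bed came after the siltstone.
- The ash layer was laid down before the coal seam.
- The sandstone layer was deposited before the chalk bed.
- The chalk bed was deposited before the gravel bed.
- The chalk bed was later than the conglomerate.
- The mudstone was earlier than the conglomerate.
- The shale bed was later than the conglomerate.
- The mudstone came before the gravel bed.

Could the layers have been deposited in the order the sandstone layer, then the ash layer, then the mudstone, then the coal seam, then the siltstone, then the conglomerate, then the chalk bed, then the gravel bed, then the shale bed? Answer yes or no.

Check each stated constraint against the proposed order — e.g. the mudstone is ahead of the gravel bed; the sandstone layer is ahead of the chalk bed. Every pair is in the required order; nothing is violated.

yes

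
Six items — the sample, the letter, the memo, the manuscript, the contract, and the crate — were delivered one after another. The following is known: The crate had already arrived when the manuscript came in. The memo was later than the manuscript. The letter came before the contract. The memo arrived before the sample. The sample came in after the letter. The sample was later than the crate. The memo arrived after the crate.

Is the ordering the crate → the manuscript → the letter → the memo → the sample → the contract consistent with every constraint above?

Check each stated constraint against the proposed order — e.g. the letter is ahead of the contract; the crate is ahead of the sample. Every pair is in the required order; nothing is violated.

yes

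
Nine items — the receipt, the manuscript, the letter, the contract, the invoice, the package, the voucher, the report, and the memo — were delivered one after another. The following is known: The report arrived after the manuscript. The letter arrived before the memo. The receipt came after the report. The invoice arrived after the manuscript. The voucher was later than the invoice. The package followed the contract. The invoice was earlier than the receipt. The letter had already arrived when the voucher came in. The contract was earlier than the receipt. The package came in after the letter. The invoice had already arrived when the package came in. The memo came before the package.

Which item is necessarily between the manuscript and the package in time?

the invoice

Tracing the constraints gives the manuscript → the invoice → the package, so the invoice sits after the manuscript and before the package.
No other item is forced both after the manuscript and before the package.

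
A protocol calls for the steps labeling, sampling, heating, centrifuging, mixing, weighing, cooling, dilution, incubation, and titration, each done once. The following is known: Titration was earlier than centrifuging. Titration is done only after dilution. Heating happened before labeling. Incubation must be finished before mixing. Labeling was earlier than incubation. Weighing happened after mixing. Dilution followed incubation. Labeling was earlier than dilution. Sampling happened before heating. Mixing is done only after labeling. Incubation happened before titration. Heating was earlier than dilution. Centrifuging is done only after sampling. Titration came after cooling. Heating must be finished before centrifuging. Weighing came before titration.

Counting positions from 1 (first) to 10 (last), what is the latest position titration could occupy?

9

Titration must come before centrifuging — 1 step forced after it.
Everything else can be placed before titration in some valid order, so titration can sit as late as position 10 − 1 = 9.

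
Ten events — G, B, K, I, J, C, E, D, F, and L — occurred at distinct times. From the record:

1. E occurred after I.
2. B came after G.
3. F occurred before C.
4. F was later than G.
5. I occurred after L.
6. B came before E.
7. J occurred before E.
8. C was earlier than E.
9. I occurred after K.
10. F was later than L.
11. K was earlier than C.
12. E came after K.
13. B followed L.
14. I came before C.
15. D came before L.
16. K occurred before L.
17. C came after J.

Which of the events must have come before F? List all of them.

D, G, K, L

Directly stated before F: G and L.
D reaches F via D → L → F.
K reaches F via K → L → F.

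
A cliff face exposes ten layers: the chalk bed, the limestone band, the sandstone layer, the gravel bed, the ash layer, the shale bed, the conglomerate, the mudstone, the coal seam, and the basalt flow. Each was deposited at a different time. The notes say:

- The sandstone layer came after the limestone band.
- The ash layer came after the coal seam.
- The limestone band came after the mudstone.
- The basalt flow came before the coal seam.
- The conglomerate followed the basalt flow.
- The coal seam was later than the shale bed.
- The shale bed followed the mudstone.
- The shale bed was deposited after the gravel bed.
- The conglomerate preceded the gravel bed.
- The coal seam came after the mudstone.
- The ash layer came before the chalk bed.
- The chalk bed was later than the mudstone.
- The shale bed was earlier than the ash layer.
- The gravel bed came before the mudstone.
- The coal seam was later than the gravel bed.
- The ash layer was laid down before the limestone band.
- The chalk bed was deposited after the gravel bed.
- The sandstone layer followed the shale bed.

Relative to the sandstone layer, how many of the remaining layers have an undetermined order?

1

Forced before the sandstone layer: the ash layer, the basalt flow, the coal seam, the conglomerate, the gravel bed, the limestone band, the mudstone, and the shale bed.
That leaves the chalk bed with no forced order relative to the sandstone layer — 1.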